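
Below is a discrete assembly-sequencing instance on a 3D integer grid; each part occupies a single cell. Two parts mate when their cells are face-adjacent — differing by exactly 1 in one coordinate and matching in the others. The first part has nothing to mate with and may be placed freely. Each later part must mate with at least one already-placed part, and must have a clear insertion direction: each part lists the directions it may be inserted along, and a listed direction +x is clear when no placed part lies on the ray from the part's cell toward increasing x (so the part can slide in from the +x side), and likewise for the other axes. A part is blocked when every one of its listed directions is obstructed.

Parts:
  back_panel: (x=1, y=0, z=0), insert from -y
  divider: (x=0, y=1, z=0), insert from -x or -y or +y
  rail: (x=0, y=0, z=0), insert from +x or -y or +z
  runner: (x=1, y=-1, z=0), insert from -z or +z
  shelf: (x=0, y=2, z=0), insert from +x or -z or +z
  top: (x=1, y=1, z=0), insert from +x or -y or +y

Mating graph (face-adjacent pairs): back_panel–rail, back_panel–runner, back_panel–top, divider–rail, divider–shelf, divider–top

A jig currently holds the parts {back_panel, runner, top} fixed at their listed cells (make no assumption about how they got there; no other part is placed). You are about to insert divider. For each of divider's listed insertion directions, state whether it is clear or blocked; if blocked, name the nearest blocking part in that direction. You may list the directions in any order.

+y: clear; -x: clear; -y: clear

-x: ray from divider(0, 1, 0) has no placed part ⇒ clear
-y: ray from divider(0, 1, 0) has no placed part ⇒ clear
+y: ray from divider(0, 1, 0) has no placed part ⇒ clear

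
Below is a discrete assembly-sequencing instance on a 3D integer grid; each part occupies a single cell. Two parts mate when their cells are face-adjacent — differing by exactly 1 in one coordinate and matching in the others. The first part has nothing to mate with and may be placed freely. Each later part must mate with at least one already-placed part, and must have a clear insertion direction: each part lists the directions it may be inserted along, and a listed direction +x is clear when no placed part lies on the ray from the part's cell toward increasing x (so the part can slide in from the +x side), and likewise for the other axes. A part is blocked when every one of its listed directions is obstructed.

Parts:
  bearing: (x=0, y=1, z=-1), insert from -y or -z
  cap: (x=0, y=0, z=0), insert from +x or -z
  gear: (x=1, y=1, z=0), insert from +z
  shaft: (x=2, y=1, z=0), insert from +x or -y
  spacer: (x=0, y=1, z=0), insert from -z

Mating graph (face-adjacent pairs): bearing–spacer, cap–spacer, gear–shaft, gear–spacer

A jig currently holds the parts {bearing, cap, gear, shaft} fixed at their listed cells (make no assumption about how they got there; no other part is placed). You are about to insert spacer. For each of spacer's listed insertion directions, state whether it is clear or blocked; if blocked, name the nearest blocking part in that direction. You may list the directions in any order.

-z: nearest on ray is bearing@(0, 1, -1) ⇒ blocked

-z: blocked by bearing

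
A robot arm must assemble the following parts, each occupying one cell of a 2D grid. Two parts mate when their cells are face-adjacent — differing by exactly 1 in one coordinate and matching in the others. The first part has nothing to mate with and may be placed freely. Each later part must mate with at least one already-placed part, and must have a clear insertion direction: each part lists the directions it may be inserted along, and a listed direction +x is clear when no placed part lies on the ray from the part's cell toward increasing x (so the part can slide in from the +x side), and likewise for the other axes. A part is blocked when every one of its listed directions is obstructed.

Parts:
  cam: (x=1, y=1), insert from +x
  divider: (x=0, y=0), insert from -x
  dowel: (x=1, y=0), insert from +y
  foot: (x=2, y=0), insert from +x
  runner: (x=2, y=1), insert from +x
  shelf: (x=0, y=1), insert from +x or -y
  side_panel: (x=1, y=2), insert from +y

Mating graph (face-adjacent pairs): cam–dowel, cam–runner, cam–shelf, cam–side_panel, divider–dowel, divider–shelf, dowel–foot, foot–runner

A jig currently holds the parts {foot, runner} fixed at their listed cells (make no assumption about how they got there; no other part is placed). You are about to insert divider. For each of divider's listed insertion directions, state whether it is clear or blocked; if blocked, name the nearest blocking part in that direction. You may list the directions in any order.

-x: clear

-x: ray from divider(0, 0) has no placed part ⇒ clear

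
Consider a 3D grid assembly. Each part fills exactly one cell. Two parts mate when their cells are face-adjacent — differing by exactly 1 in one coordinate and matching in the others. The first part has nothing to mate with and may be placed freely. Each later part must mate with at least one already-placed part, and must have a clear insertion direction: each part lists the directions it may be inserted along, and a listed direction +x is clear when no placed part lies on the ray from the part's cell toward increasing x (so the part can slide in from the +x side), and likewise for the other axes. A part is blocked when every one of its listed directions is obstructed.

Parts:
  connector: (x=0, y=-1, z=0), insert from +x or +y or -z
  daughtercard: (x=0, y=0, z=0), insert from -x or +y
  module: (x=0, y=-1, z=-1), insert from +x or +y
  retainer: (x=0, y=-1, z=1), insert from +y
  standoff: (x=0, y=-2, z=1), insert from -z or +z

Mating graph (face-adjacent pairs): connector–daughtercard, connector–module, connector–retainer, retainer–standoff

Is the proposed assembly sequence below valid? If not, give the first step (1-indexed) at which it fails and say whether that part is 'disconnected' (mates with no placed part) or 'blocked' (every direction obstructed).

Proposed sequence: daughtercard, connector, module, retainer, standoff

1. daughtercard@(0, 0, 0) [-x clear] — {daughtercard}
2. connector@(0, -1, 0) [+x clear] — {connector, daughtercard}
3. module@(0, -1, -1) [+x clear] — {connector, daughtercard, module}
4. retainer@(0, -1, 1) [+y clear] — {connector, daughtercard, module, retainer}
5. standoff@(0, -2, 1) [-z clear] — {connector, daughtercard, module, retainer, standoff}

Valid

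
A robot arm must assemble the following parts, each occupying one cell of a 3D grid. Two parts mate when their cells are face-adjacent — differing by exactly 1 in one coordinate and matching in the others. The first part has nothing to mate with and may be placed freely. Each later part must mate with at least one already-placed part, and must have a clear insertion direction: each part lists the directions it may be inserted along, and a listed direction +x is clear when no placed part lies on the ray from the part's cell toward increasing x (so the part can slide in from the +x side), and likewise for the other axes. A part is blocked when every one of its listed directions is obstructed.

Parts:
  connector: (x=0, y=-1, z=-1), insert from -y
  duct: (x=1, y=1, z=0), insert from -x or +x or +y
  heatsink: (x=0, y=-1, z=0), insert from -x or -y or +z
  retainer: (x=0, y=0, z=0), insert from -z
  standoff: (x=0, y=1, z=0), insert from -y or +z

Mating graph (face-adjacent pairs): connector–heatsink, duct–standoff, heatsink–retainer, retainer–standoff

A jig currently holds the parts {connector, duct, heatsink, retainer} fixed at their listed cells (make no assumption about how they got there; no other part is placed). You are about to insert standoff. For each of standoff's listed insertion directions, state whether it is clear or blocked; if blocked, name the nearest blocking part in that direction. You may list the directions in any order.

+z: clear; -y: blocked by retainer

-y: nearest on ray is retainer@(0, 0, 0) ⇒ blocked
+z: ray from standoff(0, 1, 0) has no placed part ⇒ clear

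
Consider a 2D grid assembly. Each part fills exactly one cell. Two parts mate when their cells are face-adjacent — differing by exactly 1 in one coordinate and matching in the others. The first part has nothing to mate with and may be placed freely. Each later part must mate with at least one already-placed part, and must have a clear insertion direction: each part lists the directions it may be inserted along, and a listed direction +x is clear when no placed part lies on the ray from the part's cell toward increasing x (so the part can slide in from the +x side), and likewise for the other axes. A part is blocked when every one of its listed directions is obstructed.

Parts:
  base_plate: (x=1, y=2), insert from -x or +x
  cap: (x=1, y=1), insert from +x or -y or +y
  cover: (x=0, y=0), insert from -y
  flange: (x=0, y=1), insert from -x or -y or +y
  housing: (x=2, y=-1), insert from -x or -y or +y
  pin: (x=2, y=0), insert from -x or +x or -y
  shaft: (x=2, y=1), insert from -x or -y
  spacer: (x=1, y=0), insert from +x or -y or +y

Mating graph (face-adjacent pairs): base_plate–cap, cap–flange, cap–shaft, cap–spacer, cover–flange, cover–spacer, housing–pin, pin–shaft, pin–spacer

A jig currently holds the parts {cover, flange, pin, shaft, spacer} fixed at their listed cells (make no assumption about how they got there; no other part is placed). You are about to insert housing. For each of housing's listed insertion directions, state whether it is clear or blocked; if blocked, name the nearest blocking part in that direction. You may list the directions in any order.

+y: blocked by pin; -x: clear; -y: clear

-x: ray from housing(2, -1) has no placed part ⇒ clear
-y: ray from housing(2, -1) has no placed part ⇒ clear
+y: nearest on ray is pin@(2, 0) ⇒ blocked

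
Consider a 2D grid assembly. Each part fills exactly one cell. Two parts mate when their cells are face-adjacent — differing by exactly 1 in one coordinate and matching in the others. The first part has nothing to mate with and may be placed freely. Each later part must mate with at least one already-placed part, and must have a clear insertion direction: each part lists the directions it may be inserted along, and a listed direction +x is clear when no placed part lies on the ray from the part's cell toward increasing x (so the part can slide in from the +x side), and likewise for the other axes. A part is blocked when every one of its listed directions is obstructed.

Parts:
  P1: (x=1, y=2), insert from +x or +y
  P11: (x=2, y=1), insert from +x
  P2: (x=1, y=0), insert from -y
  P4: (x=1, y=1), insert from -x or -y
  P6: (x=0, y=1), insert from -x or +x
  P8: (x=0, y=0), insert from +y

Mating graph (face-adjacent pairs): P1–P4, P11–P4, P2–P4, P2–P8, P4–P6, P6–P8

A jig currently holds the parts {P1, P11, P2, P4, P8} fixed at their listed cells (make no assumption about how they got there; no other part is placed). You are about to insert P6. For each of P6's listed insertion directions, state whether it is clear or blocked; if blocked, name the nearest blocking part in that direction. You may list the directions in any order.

-x: ray from P6(0, 1) has no placed part ⇒ clear
+x: nearest on ray is P4@(1, 1) ⇒ blocked

+x: blocked by P4; -x: clear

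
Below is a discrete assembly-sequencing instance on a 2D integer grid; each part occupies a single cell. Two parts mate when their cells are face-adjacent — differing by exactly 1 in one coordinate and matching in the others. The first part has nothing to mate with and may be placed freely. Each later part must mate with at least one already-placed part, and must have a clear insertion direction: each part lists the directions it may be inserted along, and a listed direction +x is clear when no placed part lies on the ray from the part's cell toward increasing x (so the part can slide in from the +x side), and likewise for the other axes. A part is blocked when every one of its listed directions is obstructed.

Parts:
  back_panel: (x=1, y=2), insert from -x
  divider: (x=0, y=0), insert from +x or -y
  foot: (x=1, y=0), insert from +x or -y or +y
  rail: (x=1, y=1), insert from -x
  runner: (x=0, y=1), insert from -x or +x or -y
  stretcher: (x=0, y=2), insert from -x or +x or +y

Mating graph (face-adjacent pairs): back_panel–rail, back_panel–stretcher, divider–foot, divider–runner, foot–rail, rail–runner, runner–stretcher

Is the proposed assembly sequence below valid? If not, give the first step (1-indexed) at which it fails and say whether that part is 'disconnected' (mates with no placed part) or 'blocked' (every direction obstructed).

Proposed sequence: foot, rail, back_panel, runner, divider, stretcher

Valid

1. foot@(1, 0) [+x clear] — {foot}
2. rail@(1, 1) [-x clear] — {foot, rail}
3. back_panel@(1, 2) [-x clear] — {back_panel, foot, rail}
4. runner@(0, 1) [-x clear] — {back_panel, foot, rail, runner}
5. divider@(0, 0) [-y clear] — {back_panel, divider, foot, rail, runner}
6. stretcher@(0, 2) [-x clear] — {back_panel, divider, foot, rail, runner, stretcher}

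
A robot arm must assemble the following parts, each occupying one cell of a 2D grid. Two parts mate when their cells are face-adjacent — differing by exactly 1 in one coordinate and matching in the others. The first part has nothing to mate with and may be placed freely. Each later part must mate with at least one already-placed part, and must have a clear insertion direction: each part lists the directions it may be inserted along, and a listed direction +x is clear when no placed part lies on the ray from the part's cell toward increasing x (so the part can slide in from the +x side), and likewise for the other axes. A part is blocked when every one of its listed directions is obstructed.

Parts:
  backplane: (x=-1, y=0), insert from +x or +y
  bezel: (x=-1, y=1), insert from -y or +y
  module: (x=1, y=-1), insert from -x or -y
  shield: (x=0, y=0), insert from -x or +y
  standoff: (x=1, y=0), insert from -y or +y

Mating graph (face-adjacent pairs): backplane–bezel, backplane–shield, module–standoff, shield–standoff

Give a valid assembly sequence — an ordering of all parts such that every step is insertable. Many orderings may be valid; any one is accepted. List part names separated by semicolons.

1. module@(1, -1) [-x clear] — {module}
2. standoff@(1, 0) [+y clear] — {module, standoff}
3. shield@(0, 0) [-x clear] — {module, shield, standoff}
4. backplane@(-1, 0) [+y clear] — {backplane, module, shield, standoff}
5. bezel@(-1, 1) [+y clear] — {backplane, bezel, module, shield, standoff}

module; standoff; shield; backplane; bezel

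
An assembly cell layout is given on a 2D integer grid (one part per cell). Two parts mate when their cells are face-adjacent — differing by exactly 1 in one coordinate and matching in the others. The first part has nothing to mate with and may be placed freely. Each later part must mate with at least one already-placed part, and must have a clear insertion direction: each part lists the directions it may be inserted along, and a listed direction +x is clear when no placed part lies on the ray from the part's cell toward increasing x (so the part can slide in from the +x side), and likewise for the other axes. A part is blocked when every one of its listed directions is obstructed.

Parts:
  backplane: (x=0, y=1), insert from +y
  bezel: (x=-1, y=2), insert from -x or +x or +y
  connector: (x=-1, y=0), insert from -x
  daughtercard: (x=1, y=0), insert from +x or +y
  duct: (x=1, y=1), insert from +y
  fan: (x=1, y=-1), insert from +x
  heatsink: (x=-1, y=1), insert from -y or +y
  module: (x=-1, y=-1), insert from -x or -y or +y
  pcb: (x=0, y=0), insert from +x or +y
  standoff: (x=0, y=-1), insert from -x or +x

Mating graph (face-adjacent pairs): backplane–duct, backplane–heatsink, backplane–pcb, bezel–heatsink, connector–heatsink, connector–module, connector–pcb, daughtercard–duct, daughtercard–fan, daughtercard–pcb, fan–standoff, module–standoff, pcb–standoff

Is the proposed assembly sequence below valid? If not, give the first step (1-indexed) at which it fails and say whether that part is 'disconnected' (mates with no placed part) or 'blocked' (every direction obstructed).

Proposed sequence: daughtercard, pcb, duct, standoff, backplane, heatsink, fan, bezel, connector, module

Valid

1. daughtercard@(1, 0) [+x clear] — {daughtercard}
2. pcb@(0, 0) [+y clear] — {daughtercard, pcb}
3. duct@(1, 1) [+y clear] — {daughtercard, duct, pcb}
4. standoff@(0, -1) [-x clear] — {daughtercard, duct, pcb, standoff}
5. backplane@(0, 1) [+y clear] — {backplane, daughtercard, duct, pcb, standoff}
6. heatsink@(-1, 1) [-y clear] — {backplane, daughtercard, duct, heatsink, pcb, standoff}
7. fan@(1, -1) [+x clear] — {backplane, daughtercard, duct, fan, heatsink, pcb, standoff}
8. bezel@(-1, 2) [-x clear] — {backplane, bezel, daughtercard, duct, fan, heatsink, pcb, standoff}
9. connector@(-1, 0) [-x clear] — {backplane, bezel, connector, daughtercard, duct, fan, heatsink, pcb, standoff}
10. module@(-1, -1) [-x clear] — {backplane, bezel, connector, daughtercard, duct, fan, heatsink, module, pcb, standoff}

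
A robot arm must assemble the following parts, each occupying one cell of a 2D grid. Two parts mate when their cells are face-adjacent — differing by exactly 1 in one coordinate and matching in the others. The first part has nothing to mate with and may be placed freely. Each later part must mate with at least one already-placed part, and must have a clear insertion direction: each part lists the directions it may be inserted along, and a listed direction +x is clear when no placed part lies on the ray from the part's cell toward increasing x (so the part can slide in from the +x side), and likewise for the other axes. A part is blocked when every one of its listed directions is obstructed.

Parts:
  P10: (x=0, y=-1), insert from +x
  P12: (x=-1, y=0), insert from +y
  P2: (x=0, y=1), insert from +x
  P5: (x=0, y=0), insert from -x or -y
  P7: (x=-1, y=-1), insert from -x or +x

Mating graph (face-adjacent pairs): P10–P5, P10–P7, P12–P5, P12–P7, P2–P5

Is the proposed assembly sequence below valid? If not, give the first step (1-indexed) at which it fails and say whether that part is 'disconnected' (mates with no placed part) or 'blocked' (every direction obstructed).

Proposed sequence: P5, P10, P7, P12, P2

1. P5@(0, 0) [-x clear] — {P5}
2. P10@(0, -1) [+x clear] — {P10, P5}
3. P7@(-1, -1) [-x clear] — {P10, P5, P7}
4. P12@(-1, 0) [+y clear] — {P10, P12, P5, P7}
5. P2@(0, 1) [+x clear] — {P10, P12, P2, P5, P7}

Valid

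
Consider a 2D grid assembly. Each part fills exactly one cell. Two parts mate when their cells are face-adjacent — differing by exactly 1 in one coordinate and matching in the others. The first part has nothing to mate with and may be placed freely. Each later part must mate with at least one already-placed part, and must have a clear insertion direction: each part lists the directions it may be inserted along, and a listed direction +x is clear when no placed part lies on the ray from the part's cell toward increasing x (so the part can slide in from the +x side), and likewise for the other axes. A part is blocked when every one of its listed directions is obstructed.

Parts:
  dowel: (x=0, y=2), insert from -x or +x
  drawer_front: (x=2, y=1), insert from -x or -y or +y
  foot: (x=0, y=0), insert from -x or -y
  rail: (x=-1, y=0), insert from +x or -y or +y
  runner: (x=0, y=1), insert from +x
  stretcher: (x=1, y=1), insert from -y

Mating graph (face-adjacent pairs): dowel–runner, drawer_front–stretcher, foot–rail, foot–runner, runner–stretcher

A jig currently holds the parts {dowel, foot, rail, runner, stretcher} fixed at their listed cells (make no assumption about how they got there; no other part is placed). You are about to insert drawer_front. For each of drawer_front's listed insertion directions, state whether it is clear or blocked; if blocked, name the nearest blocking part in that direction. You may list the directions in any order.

-x: nearest on ray is stretcher@(1, 1) ⇒ blocked
-y: ray from drawer_front(2, 1) has no placed part ⇒ clear
+y: ray from drawer_front(2, 1) has no placed part ⇒ clear

+y: clear; -x: blocked by stretcher; -y: clear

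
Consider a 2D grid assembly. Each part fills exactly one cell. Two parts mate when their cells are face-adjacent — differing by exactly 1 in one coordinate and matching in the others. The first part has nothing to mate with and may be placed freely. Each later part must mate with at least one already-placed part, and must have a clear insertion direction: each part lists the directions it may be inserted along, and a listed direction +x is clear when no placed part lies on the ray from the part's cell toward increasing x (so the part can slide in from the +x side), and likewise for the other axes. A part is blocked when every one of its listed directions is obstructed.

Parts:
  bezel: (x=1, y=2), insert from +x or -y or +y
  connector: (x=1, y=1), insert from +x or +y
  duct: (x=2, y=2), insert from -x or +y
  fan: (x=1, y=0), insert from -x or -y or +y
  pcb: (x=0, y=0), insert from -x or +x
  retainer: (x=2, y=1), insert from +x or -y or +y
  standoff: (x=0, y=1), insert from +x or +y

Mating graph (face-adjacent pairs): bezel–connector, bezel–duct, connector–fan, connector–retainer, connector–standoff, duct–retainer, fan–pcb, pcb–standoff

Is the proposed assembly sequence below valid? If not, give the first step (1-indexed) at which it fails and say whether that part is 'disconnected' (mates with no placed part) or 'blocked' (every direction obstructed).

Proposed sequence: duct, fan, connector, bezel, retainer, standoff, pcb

Invalid at step 2 (disconnected)

1. duct@(2, 2) [-x clear] — {duct}
2. fan@(1, 0) — no placed neighbour ⇒ disconnected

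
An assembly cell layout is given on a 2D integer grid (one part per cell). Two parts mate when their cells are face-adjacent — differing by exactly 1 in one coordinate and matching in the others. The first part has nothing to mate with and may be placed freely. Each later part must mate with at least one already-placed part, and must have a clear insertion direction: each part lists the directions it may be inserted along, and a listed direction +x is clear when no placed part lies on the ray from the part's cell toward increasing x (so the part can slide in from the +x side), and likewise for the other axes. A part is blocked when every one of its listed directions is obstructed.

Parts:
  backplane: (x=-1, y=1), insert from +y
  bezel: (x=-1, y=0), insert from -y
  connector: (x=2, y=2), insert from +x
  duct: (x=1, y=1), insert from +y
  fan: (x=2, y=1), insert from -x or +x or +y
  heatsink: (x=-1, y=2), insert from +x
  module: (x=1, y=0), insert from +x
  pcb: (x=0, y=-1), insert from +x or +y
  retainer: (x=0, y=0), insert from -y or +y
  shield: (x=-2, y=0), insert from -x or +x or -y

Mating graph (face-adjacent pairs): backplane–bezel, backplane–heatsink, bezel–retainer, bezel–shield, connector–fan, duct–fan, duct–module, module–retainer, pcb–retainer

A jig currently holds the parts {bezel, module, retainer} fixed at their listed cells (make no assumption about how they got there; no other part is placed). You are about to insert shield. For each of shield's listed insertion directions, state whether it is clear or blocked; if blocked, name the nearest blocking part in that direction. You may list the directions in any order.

-x: ray from shield(-2, 0) has no placed part ⇒ clear
+x: nearest on ray is bezel@(-1, 0) ⇒ blocked
-y: ray from shield(-2, 0) has no placed part ⇒ clear

+x: blocked by bezel; -x: clear; -y: clear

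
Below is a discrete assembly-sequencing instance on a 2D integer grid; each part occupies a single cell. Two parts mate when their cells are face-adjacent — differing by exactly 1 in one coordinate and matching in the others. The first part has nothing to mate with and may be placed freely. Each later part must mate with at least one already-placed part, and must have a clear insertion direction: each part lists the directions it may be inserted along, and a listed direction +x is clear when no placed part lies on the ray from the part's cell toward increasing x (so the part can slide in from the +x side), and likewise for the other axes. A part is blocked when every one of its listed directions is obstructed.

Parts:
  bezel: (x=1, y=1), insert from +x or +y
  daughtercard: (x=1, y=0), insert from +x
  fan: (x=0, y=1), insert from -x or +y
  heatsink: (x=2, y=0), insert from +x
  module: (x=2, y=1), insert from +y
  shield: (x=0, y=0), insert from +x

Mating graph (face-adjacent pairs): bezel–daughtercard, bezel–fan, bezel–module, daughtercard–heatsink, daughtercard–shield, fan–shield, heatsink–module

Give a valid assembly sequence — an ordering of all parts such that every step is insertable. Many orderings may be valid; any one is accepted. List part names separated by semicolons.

1. shield@(0, 0) [+x clear] — {shield}
2. fan@(0, 1) [-x clear] — {fan, shield}
3. bezel@(1, 1) [+x clear] — {bezel, fan, shield}
4. module@(2, 1) [+y clear] — {bezel, fan, module, shield}
5. daughtercard@(1, 0) [+x clear] — {bezel, daughtercard, fan, module, shield}
6. heatsink@(2, 0) [+x clear] — {bezel, daughtercard, fan, heatsink, module, shield}

shield; fan; bezel; module; daughtercard; heatsink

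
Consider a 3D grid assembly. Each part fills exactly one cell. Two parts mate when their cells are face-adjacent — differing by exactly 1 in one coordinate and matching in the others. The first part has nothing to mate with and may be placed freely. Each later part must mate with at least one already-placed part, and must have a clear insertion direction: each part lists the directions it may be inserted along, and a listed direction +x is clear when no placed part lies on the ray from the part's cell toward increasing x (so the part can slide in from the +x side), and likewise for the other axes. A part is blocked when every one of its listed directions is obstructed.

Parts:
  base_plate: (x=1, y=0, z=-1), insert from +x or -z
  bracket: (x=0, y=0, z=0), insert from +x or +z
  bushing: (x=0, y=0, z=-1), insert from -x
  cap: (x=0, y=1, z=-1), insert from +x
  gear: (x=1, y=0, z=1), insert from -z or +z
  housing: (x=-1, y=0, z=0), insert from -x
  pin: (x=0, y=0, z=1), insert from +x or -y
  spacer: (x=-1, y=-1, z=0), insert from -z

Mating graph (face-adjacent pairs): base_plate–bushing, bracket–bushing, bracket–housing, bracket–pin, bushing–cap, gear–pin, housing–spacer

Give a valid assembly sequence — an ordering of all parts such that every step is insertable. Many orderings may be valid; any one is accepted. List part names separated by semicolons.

gear; pin; bracket; bushing; base_plate; housing; spacer; cap

1. gear@(1, 0, 1) [-z clear] — {gear}
2. pin@(0, 0, 1) [-y clear] — {gear, pin}
3. bracket@(0, 0, 0) [+x clear] — {bracket, gear, pin}
4. bushing@(0, 0, -1) [-x clear] — {bracket, bushing, gear, pin}
5. base_plate@(1, 0, -1) [+x clear] — {base_plate, bracket, bushing, gear, pin}
6. housing@(-1, 0, 0) [-x clear] — {base_plate, bracket, bushing, gear, housing, pin}
7. spacer@(-1, -1, 0) [-z clear] — {base_plate, bracket, bushing, gear, housing, pin, spacer}
8. cap@(0, 1, -1) [+x clear] — {base_plate, bracket, bushing, cap, gear, housing, pin, spacer}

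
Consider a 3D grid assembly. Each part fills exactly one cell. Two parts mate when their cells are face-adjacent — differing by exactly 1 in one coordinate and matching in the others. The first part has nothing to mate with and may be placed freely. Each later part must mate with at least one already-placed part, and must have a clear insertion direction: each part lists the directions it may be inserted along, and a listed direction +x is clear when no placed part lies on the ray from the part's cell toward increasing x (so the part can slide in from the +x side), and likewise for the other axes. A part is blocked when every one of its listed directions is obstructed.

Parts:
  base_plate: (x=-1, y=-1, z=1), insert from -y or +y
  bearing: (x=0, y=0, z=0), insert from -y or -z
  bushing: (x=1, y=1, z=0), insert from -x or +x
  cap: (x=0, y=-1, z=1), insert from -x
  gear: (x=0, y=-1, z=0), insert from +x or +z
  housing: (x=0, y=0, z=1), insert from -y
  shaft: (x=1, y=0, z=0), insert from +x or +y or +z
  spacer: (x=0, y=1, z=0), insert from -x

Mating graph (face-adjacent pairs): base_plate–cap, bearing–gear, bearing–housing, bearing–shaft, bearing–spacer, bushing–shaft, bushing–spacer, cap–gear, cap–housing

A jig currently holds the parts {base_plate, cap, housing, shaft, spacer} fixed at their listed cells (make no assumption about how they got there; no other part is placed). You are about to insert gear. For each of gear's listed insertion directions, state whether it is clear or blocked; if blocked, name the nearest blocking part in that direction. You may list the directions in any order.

+x: clear; +z: blocked by cap

+x: ray from gear(0, -1, 0) has no placed part ⇒ clear
+z: nearest on ray is cap@(0, -1, 1) ⇒ blocked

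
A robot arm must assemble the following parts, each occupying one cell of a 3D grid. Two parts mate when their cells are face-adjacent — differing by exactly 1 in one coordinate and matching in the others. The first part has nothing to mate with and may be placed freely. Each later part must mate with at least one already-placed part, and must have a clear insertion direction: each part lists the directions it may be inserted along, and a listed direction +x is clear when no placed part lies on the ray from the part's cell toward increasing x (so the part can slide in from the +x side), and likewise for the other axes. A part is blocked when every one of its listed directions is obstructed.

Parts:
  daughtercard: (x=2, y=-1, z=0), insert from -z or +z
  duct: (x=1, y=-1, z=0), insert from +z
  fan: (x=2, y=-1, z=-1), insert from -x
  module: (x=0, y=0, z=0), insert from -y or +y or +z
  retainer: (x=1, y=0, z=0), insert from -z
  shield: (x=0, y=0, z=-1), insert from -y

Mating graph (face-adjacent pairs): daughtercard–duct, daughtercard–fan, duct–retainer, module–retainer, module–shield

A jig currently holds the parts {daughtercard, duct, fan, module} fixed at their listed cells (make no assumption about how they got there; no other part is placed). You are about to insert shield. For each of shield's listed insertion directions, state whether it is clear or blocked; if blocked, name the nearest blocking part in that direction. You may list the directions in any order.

-y: clear

-y: ray from shield(0, 0, -1) has no placed part ⇒ clear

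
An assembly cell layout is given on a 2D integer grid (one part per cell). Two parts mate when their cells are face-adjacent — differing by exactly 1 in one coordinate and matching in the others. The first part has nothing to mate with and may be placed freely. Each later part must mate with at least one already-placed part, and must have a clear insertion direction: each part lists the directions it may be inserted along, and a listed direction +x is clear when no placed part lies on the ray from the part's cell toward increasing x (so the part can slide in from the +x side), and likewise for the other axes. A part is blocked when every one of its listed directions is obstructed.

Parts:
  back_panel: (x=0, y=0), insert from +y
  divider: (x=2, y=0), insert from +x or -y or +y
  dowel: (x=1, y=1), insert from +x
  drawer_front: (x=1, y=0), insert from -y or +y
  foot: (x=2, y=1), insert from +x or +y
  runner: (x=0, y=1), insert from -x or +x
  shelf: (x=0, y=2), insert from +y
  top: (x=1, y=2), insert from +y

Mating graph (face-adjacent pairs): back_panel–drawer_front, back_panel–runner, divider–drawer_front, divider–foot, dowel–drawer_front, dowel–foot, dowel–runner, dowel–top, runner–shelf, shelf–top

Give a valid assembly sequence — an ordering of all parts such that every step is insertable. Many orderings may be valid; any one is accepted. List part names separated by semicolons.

back_panel; runner; shelf; top; dowel; drawer_front; divider; foot

1. back_panel@(0, 0) [+y clear] — {back_panel}
2. runner@(0, 1) [-x clear] — {back_panel, runner}
3. shelf@(0, 2) [+y clear] — {back_panel, runner, shelf}
4. top@(1, 2) [+y clear] — {back_panel, runner, shelf, top}
5. dowel@(1, 1) [+x clear] — {back_panel, dowel, runner, shelf, top}
6. drawer_front@(1, 0) [-y clear] — {back_panel, dowel, drawer_front, runner, shelf, top}
7. divider@(2, 0) [+x clear] — {back_panel, divider, dowel, drawer_front, runner, shelf, top}
8. foot@(2, 1) [+x clear] — {back_panel, divider, dowel, drawer_front, foot, runner, shelf, top}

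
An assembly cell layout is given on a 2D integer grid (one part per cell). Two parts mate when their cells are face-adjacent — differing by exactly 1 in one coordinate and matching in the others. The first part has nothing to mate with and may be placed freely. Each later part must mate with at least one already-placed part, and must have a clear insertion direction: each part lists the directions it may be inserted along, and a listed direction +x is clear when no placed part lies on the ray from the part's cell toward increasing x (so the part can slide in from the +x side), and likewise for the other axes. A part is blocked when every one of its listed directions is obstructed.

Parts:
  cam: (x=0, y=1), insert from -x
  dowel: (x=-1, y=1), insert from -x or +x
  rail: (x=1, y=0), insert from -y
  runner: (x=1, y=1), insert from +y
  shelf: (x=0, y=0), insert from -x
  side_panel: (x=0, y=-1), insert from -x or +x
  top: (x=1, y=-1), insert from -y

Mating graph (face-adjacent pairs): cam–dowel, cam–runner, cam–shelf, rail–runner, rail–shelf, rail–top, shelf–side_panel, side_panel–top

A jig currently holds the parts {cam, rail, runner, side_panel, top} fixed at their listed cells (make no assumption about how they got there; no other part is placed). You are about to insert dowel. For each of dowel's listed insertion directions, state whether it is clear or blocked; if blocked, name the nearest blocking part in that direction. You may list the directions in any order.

-x: ray from dowel(-1, 1) has no placed part ⇒ clear
+x: nearest on ray is cam@(0, 1) ⇒ blocked

+x: blocked by cam; -x: clear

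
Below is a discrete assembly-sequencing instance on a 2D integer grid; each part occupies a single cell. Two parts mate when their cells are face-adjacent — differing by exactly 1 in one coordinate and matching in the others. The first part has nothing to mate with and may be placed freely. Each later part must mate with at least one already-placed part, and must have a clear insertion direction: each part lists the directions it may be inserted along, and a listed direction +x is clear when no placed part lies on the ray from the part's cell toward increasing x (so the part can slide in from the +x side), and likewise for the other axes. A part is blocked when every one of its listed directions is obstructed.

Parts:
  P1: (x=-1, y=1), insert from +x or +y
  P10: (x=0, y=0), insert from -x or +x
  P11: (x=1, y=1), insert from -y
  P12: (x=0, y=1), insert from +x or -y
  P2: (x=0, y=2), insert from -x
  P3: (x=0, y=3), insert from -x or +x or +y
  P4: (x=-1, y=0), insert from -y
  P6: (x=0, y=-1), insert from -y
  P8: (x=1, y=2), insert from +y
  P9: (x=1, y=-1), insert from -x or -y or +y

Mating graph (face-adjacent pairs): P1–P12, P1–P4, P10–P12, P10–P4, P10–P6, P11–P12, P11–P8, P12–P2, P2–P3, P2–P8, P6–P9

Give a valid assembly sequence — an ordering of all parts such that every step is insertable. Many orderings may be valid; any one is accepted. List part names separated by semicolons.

1. P12@(0, 1) [+x clear] — {P12}
2. P11@(1, 1) [-y clear] — {P11, P12}
3. P1@(-1, 1) [+y clear] — {P1, P11, P12}
4. P8@(1, 2) [+y clear] — {P1, P11, P12, P8}
5. P4@(-1, 0) [-y clear] — {P1, P11, P12, P4, P8}
6. P2@(0, 2) [-x clear] — {P1, P11, P12, P2, P4, P8}
7. P3@(0, 3) [-x clear] — {P1, P11, P12, P2, P3, P4, P8}
8. P10@(0, 0) [+x clear] — {P1, P10, P11, P12, P2, P3, P4, P8}
9. P6@(0, -1) [-y clear] — {P1, P10, P11, P12, P2, P3, P4, P6, P8}
10. P9@(1, -1) [-y clear] — {P1, P10, P11, P12, P2, P3, P4, P6, P8, P9}

P12; P11; P1; P8; P4; P2; P3; P10; P6; P9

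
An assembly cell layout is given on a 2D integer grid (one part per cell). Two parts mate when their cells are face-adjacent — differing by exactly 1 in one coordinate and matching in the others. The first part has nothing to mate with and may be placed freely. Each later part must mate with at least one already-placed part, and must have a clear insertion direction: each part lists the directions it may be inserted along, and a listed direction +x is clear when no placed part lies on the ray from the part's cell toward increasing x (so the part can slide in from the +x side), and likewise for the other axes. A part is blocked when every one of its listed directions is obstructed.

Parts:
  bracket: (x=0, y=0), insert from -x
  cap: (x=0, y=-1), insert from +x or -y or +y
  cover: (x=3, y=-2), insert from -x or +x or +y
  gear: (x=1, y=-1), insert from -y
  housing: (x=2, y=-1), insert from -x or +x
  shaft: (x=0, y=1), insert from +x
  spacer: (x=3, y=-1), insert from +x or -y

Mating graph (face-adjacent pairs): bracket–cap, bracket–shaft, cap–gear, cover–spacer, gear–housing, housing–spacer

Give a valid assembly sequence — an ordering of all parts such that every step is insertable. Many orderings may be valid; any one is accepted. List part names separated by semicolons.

1. shaft@(0, 1) [+x clear] — {shaft}
2. bracket@(0, 0) [-x clear] — {bracket, shaft}
3. cap@(0, -1) [+x clear] — {bracket, cap, shaft}
4. gear@(1, -1) [-y clear] — {bracket, cap, gear, shaft}
5. housing@(2, -1) [+x clear] — {bracket, cap, gear, housing, shaft}
6. spacer@(3, -1) [+x clear] — {bracket, cap, gear, housing, shaft, spacer}
7. cover@(3, -2) [-x clear] — {bracket, cap, cover, gear, housing, shaft, spacer}

shaft; bracket; cap; gear; housing; spacer; cover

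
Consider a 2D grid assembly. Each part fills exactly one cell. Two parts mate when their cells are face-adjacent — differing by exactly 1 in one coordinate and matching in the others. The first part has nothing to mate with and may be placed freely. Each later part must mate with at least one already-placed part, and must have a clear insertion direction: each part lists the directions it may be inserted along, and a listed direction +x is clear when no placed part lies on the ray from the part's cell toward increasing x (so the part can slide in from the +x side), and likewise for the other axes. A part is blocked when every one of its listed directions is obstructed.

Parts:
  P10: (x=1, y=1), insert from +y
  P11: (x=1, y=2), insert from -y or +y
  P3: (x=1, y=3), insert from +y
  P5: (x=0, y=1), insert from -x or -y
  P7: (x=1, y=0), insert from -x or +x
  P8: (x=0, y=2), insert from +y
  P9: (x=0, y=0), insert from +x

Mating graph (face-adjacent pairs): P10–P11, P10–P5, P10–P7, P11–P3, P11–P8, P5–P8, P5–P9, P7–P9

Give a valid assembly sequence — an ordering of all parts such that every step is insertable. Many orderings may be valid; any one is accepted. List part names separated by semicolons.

1. P9@(0, 0) [+x clear] — {P9}
2. P7@(1, 0) [+x clear] — {P7, P9}
3. P10@(1, 1) [+y clear] — {P10, P7, P9}
4. P11@(1, 2) [+y clear] — {P10, P11, P7, P9}
5. P8@(0, 2) [+y clear] — {P10, P11, P7, P8, P9}
6. P3@(1, 3) [+y clear] — {P10, P11, P3, P7, P8, P9}
7. P5@(0, 1) [-x clear] — {P10, P11, P3, P5, P7, P8, P9}

P9; P7; P10; P11; P8; P3; P5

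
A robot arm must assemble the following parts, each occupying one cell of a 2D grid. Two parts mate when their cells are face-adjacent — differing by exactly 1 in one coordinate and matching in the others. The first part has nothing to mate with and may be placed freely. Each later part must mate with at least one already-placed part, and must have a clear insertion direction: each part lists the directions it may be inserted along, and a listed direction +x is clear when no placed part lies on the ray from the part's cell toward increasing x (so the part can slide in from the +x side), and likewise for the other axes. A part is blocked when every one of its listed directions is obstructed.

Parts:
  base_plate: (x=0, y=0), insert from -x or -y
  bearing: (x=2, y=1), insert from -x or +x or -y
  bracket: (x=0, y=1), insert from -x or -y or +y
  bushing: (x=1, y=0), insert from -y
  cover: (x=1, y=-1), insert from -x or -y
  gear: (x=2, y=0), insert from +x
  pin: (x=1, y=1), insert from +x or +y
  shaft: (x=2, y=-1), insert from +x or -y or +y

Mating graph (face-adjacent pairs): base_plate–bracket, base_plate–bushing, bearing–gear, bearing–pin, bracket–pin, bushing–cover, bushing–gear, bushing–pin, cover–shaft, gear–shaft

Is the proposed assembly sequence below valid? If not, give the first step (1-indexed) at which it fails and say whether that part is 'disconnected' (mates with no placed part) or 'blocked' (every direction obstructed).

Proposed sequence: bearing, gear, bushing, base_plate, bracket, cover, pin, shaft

Valid

1. bearing@(2, 1) [-x clear] — {bearing}
2. gear@(2, 0) [+x clear] — {bearing, gear}
3. bushing@(1, 0) [-y clear] — {bearing, bushing, gear}
4. base_plate@(0, 0) [-x clear] — {base_plate, bearing, bushing, gear}
5. bracket@(0, 1) [-x clear] — {base_plate, bearing, bracket, bushing, gear}
6. cover@(1, -1) [-x clear] — {base_plate, bearing, bracket, bushing, cover, gear}
7. pin@(1, 1) [+y clear] — {base_plate, bearing, bracket, bushing, cover, gear, pin}
8. shaft@(2, -1) [+x clear] — {base_plate, bearing, bracket, bushing, cover, gear, pin, shaft}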